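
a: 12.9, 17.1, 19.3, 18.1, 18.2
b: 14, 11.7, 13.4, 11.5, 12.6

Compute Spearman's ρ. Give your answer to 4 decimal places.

Rank a: 1, 2, 5, 3, 4
Rank b: 5, 2, 4, 1, 3
d = rank(a) − rank(b): -4, 0, 1, 2, 1; Σd² = 22
ρ = 1 − 6Σd² / [n(n²−1)] = 1 − 6×22 / (5×24) = 1 − 132/120 ≈ -0.1000

-0.1000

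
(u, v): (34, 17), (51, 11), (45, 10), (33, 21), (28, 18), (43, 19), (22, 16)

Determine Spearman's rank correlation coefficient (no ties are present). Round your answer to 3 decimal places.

-0.429

Rank u: 4, 7, 6, 3, 2, 5, 1
Rank v: 4, 2, 1, 7, 5, 6, 3
d = rank(u) − rank(v): 0, 5, 5, -4, -3, -1, -2; Σd² = 80
ρ = 1 − 6Σd² / [n(n²−1)] = 1 − 6×80 / (7×48) = 1 − 480/336 ≈ -0.429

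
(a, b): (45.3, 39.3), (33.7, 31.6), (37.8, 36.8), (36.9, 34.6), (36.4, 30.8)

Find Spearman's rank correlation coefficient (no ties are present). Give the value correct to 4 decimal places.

Rank a: 5, 1, 4, 3, 2
Rank b: 5, 2, 4, 3, 1
d = rank(a) − rank(b): 0, -1, 0, 0, 1; Σd² = 2
ρ = 1 − 6Σd² / [n(n²−1)] = 1 − 6×2 / (5×24) = 1 − 12/120 ≈ 0.9000

0.9000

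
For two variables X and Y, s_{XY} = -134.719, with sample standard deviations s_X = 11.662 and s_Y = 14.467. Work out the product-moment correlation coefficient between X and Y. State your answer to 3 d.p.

-0.799

r = Cov(X,Y) / (s_X · s_Y) = -134.719 / (11.662 × 14.467)
  = -134.719 / 168.7142 ≈ -0.799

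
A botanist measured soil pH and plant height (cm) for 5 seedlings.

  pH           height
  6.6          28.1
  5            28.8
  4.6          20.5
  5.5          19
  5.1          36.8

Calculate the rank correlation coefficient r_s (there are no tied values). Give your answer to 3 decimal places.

Rank pH: 5, 2, 1, 4, 3
Rank height: 3, 4, 2, 1, 5
d = rank(pH) − rank(height): 2, -2, -1, 3, -2; Σd² = 22
ρ = 1 − 6Σd² / [n(n²−1)] = 1 − 6×22 / (5×24) = 1 − 132/120 ≈ -0.100

-0.100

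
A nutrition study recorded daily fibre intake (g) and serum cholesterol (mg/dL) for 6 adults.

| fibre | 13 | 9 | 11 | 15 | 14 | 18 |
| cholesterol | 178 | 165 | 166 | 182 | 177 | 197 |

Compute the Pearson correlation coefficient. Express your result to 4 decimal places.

n = 6, Σx = 80, Σy = 1065, Σx² = 1116, Σy² = 189727, Σxy = 14379
nΣxy − ΣxΣy = 86274 − 85200 = 1074
nΣx² − (Σx)² = 6696 − 6400 = 296; nΣy² − (Σy)² = 1138362 − 1134225 = 4137
r = 1074 / √(296 × 4137) = 1074 / 1106.5948 ≈ 0.9705

0.9705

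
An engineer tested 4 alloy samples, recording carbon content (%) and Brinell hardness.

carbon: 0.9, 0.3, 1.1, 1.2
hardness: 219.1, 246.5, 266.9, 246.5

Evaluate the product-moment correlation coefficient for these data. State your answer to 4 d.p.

n = 4, Σx = 3.5, Σy = 979, Σx² = 3.55, Σy² = 240764.92, Σxy = 860.53
nΣxy − ΣxΣy = 3442.12 − 3426.5 = 15.62
nΣx² − (Σx)² = 14.2 − 12.25 = 1.95; nΣy² − (Σy)² = 963059.68 − 958441 = 4618.68
r = 15.62 / √(1.95 × 4618.68) = 15.62 / 94.9022 ≈ 0.1646

0.1646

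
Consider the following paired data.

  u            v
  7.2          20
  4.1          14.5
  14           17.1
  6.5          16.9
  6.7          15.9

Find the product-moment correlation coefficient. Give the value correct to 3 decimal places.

n = 5, Σu = 38.5, Σv = 84.4, Σu² = 351.79, Σv² = 1441.08, Σuv = 659.23
nΣuv − ΣuΣv = 3296.15 − 3249.4 = 46.75
nΣu² − (Σu)² = 1758.95 − 1482.25 = 276.7; nΣv² − (Σv)² = 7205.4 − 7123.36 = 82.04
r = 46.75 / √(276.7 × 82.04) = 46.75 / 150.6667 ≈ 0.310

0.310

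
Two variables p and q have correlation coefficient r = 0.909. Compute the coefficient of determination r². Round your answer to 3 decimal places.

r² = (0.909)² = 0.826

0.826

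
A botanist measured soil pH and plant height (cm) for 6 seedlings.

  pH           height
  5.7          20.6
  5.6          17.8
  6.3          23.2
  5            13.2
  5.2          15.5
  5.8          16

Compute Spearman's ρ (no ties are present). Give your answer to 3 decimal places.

Rank pH: 4, 3, 6, 1, 2, 5
Rank height: 5, 4, 6, 1, 2, 3
d = rank(pH) − rank(height): -1, -1, 0, 0, 0, 2; Σd² = 6
ρ = 1 − 6Σd² / [n(n²−1)] = 1 − 6×6 / (6×35) = 1 − 36/210 ≈ 0.829

0.829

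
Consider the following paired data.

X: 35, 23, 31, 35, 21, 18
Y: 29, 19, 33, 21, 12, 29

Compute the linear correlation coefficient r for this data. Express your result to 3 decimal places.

0.339

n = 6, ΣX = 163, ΣY = 143, ΣX² = 4705, ΣY² = 3717, ΣXY = 3984
nΣXY − ΣXΣY = 23904 − 23309 = 595
nΣX² − (ΣX)² = 28230 − 26569 = 1661; nΣY² − (ΣY)² = 22302 − 20449 = 1853
r = 595 / √(1661 × 1853) = 595 / 1754.3754 ≈ 0.339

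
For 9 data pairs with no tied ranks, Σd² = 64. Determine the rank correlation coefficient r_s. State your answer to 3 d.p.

0.467

ρ = 1 − 6Σd² / [n(n²−1)] = 1 − 6×64 / (9×80)
  = 1 − 384/720 = 1 − 0.5333 ≈ 0.467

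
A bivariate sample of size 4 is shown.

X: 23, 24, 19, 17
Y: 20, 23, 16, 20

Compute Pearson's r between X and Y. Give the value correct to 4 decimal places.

n = 4, ΣX = 83, ΣY = 79, ΣX² = 1755, ΣY² = 1585, ΣXY = 1656
nΣXY − ΣXΣY = 6624 − 6557 = 67
nΣX² − (ΣX)² = 7020 − 6889 = 131; nΣY² − (ΣY)² = 6340 − 6241 = 99
r = 67 / √(131 × 99) = 67 / 113.8815 ≈ 0.5883

0.5883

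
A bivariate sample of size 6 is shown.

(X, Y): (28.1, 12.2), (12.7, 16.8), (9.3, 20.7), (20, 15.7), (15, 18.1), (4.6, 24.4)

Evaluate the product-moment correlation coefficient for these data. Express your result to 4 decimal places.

-0.9566

n = 6, ΣX = 89.7, ΣY = 107.9, ΣX² = 1683.55, ΣY² = 2029.03, ΣXY = 1446.43
nΣXY − ΣXΣY = 8678.58 − 9678.63 = -1000.05
nΣX² − (ΣX)² = 10101.3 − 8046.09 = 2055.21; nΣY² − (ΣY)² = 12174.18 − 11642.41 = 531.77
r = -1000.05 / √(2055.21 × 531.77) = -1000.05 / 1045.4181 ≈ -0.9566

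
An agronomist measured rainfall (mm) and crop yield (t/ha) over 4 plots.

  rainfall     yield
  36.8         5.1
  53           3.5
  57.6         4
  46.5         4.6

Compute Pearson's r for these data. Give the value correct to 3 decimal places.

n = 4, Σx = 193.9, Σy = 17.2, Σx² = 9643.25, Σy² = 75.42, Σxy = 817.48
nΣxy − ΣxΣy = 3269.92 − 3335.08 = -65.16
nΣx² − (Σx)² = 38573 − 37597.21 = 975.79; nΣy² − (Σy)² = 301.68 − 295.84 = 5.84
r = -65.16 / √(975.79 × 5.84) = -65.16 / 75.4892 ≈ -0.863

-0.863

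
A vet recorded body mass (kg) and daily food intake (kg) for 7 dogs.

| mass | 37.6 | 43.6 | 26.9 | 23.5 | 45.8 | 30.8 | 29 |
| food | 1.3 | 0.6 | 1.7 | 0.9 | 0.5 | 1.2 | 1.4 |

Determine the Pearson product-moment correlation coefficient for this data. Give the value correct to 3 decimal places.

-0.674

n = 7, Σx = 237.2, Σy = 7.6, Σx² = 8477.86, Σy² = 9.4, Σxy = 242.38
nΣxy − ΣxΣy = 1696.66 − 1802.72 = -106.06
nΣx² − (Σx)² = 59345.02 − 56263.84 = 3081.18; nΣy² − (Σy)² = 65.8 − 57.76 = 8.04
r = -106.06 / √(3081.18 × 8.04) = -106.06 / 157.3934 ≈ -0.674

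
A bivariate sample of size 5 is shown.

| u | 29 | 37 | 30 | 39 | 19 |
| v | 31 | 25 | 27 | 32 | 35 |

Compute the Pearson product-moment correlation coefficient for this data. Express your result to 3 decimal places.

-0.579

n = 5, Σu = 154, Σv = 150, Σu² = 4992, Σv² = 4564, Σuv = 4547
nΣuv − ΣuΣv = 22735 − 23100 = -365
nΣu² − (Σu)² = 24960 − 23716 = 1244; nΣv² − (Σv)² = 22820 − 22500 = 320
r = -365 / √(1244 × 320) = -365 / 630.9358 ≈ -0.579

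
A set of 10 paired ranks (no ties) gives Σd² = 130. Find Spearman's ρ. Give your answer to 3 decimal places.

ρ = 1 − 6Σd² / [n(n²−1)] = 1 − 6×130 / (10×99)
  = 1 − 780/990 = 1 − 0.7879 ≈ 0.212

0.212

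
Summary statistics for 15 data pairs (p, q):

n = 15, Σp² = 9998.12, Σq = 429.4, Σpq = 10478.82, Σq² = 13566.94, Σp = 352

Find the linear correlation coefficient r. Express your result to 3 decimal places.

0.270

r = (nΣpq − ΣpΣq) / √[(nΣp² − (Σp)²)(nΣq² − (Σq)²)]
Numerator: 15×10478.82 − 352×429.4 = 6033.5
Denominator: √[(149971.8 − 123904)(203504.1 − 184384.36)] = √[26067.8 × 19119.74] = 22325.0881
r = 6033.5 / 22325.0881 ≈ 0.270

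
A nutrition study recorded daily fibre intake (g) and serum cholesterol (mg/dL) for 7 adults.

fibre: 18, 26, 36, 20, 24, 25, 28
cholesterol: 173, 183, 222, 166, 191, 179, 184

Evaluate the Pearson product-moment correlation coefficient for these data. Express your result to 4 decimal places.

0.9072

n = 7, Σx = 177, Σy = 1298, Σx² = 4681, Σy² = 242636, Σxy = 33395
nΣxy − ΣxΣy = 233765 − 229746 = 4019
nΣx² − (Σx)² = 32767 − 31329 = 1438; nΣy² − (Σy)² = 1698452 − 1684804 = 13648
r = 4019 / √(1438 × 13648) = 4019 / 4430.1043 ≈ 0.9072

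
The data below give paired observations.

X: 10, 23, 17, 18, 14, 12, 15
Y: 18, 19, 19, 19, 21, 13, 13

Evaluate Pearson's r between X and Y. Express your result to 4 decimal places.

0.3371

n = 7, ΣX = 109, ΣY = 122, ΣX² = 1807, ΣY² = 2186, ΣXY = 1927
nΣXY − ΣXΣY = 13489 − 13298 = 191
nΣX² − (ΣX)² = 12649 − 11881 = 768; nΣY² − (ΣY)² = 15302 − 14884 = 418
r = 191 / √(768 × 418) = 191 / 566.5898 ≈ 0.3371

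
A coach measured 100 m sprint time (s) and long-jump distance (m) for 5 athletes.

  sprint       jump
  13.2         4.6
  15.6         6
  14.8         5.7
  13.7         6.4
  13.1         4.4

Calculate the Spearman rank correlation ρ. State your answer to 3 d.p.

0.700

Rank sprint: 2, 5, 4, 3, 1
Rank jump: 2, 4, 3, 5, 1
d = rank(sprint) − rank(jump): 0, 1, 1, -2, 0; Σd² = 6
ρ = 1 − 6Σd² / [n(n²−1)] = 1 − 6×6 / (5×24) = 1 − 36/120 ≈ 0.700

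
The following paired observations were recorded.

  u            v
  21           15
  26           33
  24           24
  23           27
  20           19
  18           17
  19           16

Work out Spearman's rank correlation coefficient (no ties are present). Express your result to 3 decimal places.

0.714

Rank u: 4, 7, 6, 5, 3, 1, 2
Rank v: 1, 7, 5, 6, 4, 3, 2
d = rank(u) − rank(v): 3, 0, 1, -1, -1, -2, 0; Σd² = 16
ρ = 1 − 6Σd² / [n(n²−1)] = 1 − 6×16 / (7×48) = 1 − 96/336 ≈ 0.714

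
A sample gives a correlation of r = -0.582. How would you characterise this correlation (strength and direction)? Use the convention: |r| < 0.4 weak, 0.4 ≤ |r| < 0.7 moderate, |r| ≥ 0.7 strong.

moderate negative

r = -0.582 < 0 so the relationship is negative.
|r| = 0.582, which falls in the moderate range.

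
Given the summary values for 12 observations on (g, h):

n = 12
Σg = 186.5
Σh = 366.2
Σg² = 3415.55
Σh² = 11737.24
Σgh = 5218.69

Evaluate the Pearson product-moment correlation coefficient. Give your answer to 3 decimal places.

r = (nΣgh − ΣgΣh) / √[(nΣg² − (Σg)²)(nΣh² − (Σh)²)]
Numerator: 12×5218.69 − 186.5×366.2 = -5672.02
Denominator: √[(40986.6 − 34782.25)(140846.88 − 134102.44)] = √[6204.35 × 6744.44] = 6468.7608
r = -5672.02 / 6468.7608 ≈ -0.877

-0.877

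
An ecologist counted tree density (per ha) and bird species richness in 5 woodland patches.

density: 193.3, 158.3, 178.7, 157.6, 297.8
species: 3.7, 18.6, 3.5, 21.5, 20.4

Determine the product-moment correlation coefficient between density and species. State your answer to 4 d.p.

n = 5, Σx = 985.7, Σy = 67.7, Σx² = 207880.07, Σy² = 1250.31, Σxy = 13748.56
nΣxy − ΣxΣy = 68742.8 − 66731.89 = 2010.91
nΣx² − (Σx)² = 1039400.35 − 971604.49 = 67795.86; nΣy² − (Σy)² = 6251.55 − 4583.29 = 1668.26
r = 2010.91 / √(67795.86 × 1668.26) = 2010.91 / 10634.9011 ≈ 0.1891

0.1891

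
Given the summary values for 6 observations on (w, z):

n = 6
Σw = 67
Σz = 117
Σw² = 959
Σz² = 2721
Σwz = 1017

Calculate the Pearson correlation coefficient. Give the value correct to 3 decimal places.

r = (nΣwz − ΣwΣz) / √[(nΣw² − (Σw)²)(nΣz² − (Σz)²)]
Numerator: 6×1017 − 67×117 = -1737
Denominator: √[(5754 − 4489)(16326 − 13689)] = √[1265 × 2637] = 1826.4186
r = -1737 / 1826.4186 ≈ -0.951

-0.951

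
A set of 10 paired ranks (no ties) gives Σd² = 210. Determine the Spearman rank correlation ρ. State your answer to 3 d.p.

-0.273

ρ = 1 − 6Σd² / [n(n²−1)] = 1 − 6×210 / (10×99)
  = 1 − 1260/990 = 1 − 1.2727 ≈ -0.273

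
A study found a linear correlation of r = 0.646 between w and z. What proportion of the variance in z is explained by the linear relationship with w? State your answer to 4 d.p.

r² = (0.646)² = 0.4173

0.4173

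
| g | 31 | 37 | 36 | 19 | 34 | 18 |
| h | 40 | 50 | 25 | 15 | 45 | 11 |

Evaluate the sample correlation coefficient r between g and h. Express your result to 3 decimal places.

n = 6, Σg = 175, Σh = 186, Σg² = 5467, Σh² = 7096, Σgh = 6003
nΣgh − ΣgΣh = 36018 − 32550 = 3468
nΣg² − (Σg)² = 32802 − 30625 = 2177; nΣh² − (Σh)² = 42576 − 34596 = 7980
r = 3468 / √(2177 × 7980) = 3468 / 4168.0283 ≈ 0.832

0.832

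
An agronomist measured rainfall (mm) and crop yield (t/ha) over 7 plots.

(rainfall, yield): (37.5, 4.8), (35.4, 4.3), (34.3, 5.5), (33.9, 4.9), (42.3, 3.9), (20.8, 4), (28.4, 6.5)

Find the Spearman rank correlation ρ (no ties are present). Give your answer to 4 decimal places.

Rank rainfall: 6, 5, 4, 3, 7, 1, 2
Rank yield: 4, 3, 6, 5, 1, 2, 7
d = rank(rainfall) − rank(yield): 2, 2, -2, -2, 6, -1, -5; Σd² = 78
ρ = 1 − 6Σd² / [n(n²−1)] = 1 − 6×78 / (7×48) = 1 − 468/336 ≈ -0.3929

-0.3929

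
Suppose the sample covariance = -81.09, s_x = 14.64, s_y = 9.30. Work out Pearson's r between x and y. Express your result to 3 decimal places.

r = Cov(x,y) / (s_x · s_y) = -81.09 / (14.64 × 9.30)
  = -81.09 / 136.1520 ≈ -0.596

-0.596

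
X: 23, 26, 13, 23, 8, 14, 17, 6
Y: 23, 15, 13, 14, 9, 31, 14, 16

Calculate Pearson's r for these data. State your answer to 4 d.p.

n = 8, ΣX = 130, ΣY = 135, ΣX² = 2488, ΣY² = 2613, ΣXY = 2250
nΣXY − ΣXΣY = 18000 − 17550 = 450
nΣX² − (ΣX)² = 19904 − 16900 = 3004; nΣY² − (ΣY)² = 20904 − 18225 = 2679
r = 450 / √(3004 × 2679) = 450 / 2836.8497 ≈ 0.1586

0.1586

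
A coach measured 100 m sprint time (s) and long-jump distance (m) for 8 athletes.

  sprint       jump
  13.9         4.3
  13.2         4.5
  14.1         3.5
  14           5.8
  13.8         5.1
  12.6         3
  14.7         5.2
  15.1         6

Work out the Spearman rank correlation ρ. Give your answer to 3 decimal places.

0.643

Rank sprint: 4, 2, 6, 5, 3, 1, 7, 8
Rank jump: 3, 4, 2, 7, 5, 1, 6, 8
d = rank(sprint) − rank(jump): 1, -2, 4, -2, -2, 0, 1, 0; Σd² = 30
ρ = 1 − 6Σd² / [n(n²−1)] = 1 − 6×30 / (8×63) = 1 − 180/504 ≈ 0.643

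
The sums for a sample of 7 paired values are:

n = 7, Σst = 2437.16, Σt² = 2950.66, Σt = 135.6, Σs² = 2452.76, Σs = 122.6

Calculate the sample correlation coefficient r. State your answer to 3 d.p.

r = (nΣst − ΣsΣt) / √[(nΣs² − (Σs)²)(nΣt² − (Σt)²)]
Numerator: 7×2437.16 − 122.6×135.6 = 435.56
Denominator: √[(17169.32 − 15030.76)(20654.62 − 18387.36)] = √[2138.56 × 2267.26] = 2201.9699
r = 435.56 / 2201.9699 ≈ 0.198

0.198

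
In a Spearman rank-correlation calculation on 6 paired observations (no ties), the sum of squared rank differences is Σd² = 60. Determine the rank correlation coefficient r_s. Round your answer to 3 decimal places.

-0.714

ρ = 1 − 6Σd² / [n(n²−1)] = 1 − 6×60 / (6×35)
  = 1 − 360/210 = 1 − 1.7143 ≈ -0.714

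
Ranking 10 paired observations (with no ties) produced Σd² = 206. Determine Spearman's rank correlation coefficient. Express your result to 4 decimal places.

-0.2485

ρ = 1 − 6Σd² / [n(n²−1)] = 1 − 6×206 / (10×99)
  = 1 − 1236/990 = 1 − 1.24848 ≈ -0.2485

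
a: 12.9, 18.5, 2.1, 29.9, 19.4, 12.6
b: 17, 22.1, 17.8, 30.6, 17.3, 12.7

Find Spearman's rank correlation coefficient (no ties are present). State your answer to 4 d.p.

0.5429

Rank a: 3, 4, 1, 6, 5, 2
Rank b: 2, 5, 4, 6, 3, 1
d = rank(a) − rank(b): 1, -1, -3, 0, 2, 1; Σd² = 16
ρ = 1 − 6Σd² / [n(n²−1)] = 1 − 6×16 / (6×35) = 1 − 96/210 ≈ 0.5429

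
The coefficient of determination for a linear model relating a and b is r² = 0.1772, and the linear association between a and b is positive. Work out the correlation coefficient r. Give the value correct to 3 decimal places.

0.421

|r| = √0.1772 = 0.421
The association is positive, so r = 0.421.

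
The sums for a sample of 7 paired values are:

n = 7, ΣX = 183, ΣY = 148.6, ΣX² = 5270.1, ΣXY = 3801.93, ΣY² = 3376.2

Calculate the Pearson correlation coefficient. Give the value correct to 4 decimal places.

-0.2526

r = (nΣXY − ΣXΣY) / √[(nΣX² − (ΣX)²)(nΣY² − (ΣY)²)]
Numerator: 7×3801.93 − 183×148.6 = -580.29
Denominator: √[(36890.7 − 33489)(23633.4 − 22081.96)] = √[3401.7 × 1551.44] = 2297.2883
r = -580.29 / 2297.2883 ≈ -0.2526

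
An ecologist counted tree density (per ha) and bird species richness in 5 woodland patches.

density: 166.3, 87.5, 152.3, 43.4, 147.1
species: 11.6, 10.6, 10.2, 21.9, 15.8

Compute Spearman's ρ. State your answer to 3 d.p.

-0.500

Rank density: 5, 2, 4, 1, 3
Rank species: 3, 2, 1, 5, 4
d = rank(density) − rank(species): 2, 0, 3, -4, -1; Σd² = 30
ρ = 1 − 6Σd² / [n(n²−1)] = 1 − 6×30 / (5×24) = 1 − 180/120 ≈ -0.500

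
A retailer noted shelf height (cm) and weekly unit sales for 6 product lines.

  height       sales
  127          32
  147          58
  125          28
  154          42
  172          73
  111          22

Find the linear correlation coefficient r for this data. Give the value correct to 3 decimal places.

n = 6, Σx = 836, Σy = 255, Σx² = 118984, Σy² = 12749, Σxy = 37556
nΣxy − ΣxΣy = 225336 − 213180 = 12156
nΣx² − (Σx)² = 713904 − 698896 = 15008; nΣy² − (Σy)² = 76494 − 65025 = 11469
r = 12156 / √(15008 × 11469) = 12156 / 13119.7085 ≈ 0.927

0.927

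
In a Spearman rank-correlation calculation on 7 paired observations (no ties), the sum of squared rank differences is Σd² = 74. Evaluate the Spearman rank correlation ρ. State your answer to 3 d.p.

-0.321

ρ = 1 − 6Σd² / [n(n²−1)] = 1 − 6×74 / (7×48)
  = 1 − 444/336 = 1 − 1.3214 ≈ -0.321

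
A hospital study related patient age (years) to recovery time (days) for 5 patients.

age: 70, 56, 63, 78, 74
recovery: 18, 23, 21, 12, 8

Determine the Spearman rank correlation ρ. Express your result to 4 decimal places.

Rank age: 3, 1, 2, 5, 4
Rank recovery: 3, 5, 4, 2, 1
d = rank(age) − rank(recovery): 0, -4, -2, 3, 3; Σd² = 38
ρ = 1 − 6Σd² / [n(n²−1)] = 1 − 6×38 / (5×24) = 1 − 228/120 ≈ -0.9000

-0.9000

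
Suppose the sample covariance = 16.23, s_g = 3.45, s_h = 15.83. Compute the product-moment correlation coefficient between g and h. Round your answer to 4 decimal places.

r = Cov(g,h) / (s_g · s_h) = 16.23 / (3.45 × 15.83)
  = 16.23 / 54.6135 ≈ 0.2972

0.2972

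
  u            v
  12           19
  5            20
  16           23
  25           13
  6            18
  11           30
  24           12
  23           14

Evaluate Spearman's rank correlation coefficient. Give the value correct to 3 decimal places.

Rank u: 4, 1, 5, 8, 2, 3, 7, 6
Rank v: 5, 6, 7, 2, 4, 8, 1, 3
d = rank(u) − rank(v): -1, -5, -2, 6, -2, -5, 6, 3; Σd² = 140
ρ = 1 − 6Σd² / [n(n²−1)] = 1 − 6×140 / (8×63) = 1 − 840/504 ≈ -0.667

-0.667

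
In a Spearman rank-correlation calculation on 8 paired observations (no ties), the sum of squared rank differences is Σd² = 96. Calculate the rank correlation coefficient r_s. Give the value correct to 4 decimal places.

-0.1429

ρ = 1 − 6Σd² / [n(n²−1)] = 1 − 6×96 / (8×63)
  = 1 − 576/504 = 1 − 1.14286 ≈ -0.1429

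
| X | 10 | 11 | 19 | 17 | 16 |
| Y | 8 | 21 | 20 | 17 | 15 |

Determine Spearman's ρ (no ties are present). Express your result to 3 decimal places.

0.400

Rank X: 1, 2, 5, 4, 3
Rank Y: 1, 5, 4, 3, 2
d = rank(X) − rank(Y): 0, -3, 1, 1, 1; Σd² = 12
ρ = 1 − 6Σd² / [n(n²−1)] = 1 − 6×12 / (5×24) = 1 − 72/120 ≈ 0.400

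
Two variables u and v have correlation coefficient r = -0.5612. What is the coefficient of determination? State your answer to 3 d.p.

0.315

r² = (-0.5612)² = 0.315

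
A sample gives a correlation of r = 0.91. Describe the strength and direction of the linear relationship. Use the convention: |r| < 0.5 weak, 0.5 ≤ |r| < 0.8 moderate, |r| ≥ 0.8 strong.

strong positive

r = 0.91 > 0 so the relationship is positive.
|r| = 0.91, which falls in the strong range.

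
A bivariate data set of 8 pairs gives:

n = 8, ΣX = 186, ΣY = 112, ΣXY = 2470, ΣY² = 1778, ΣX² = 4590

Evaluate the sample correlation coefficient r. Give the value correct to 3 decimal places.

r = (nΣXY − ΣXΣY) / √[(nΣX² − (ΣX)²)(nΣY² − (ΣY)²)]
Numerator: 8×2470 − 186×112 = -1072
Denominator: √[(36720 − 34596)(14224 − 12544)] = √[2124 × 1680] = 1888.9997
r = -1072 / 1888.9997 ≈ -0.567

-0.567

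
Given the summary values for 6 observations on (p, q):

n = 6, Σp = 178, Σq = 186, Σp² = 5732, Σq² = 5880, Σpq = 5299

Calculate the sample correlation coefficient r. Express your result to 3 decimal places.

-0.965

r = (nΣpq − ΣpΣq) / √[(nΣp² − (Σp)²)(nΣq² − (Σq)²)]
Numerator: 6×5299 − 178×186 = -1314
Denominator: √[(34392 − 31684)(35280 − 34596)] = √[2708 × 684] = 1360.9820
r = -1314 / 1360.9820 ≈ -0.965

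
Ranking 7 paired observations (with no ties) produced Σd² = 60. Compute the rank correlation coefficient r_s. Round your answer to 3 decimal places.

-0.071

ρ = 1 − 6Σd² / [n(n²−1)] = 1 − 6×60 / (7×48)
  = 1 − 360/336 = 1 − 1.0714 ≈ -0.071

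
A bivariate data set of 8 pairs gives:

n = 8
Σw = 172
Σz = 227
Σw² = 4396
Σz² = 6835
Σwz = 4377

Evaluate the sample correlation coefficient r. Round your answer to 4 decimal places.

r = (nΣwz − ΣwΣz) / √[(nΣw² − (Σw)²)(nΣz² − (Σz)²)]
Numerator: 8×4377 − 172×227 = -4028
Denominator: √[(35168 − 29584)(54680 − 51529)] = √[5584 × 3151] = 4194.6614
r = -4028 / 4194.6614 ≈ -0.9603

-0.9603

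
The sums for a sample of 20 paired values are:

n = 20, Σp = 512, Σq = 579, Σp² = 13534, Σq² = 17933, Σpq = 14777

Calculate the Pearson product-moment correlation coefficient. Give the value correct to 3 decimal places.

-0.064

r = (nΣpq − ΣpΣq) / √[(nΣp² − (Σp)²)(nΣq² − (Σq)²)]
Numerator: 20×14777 − 512×579 = -908
Denominator: √[(270680 − 262144)(358660 − 335241)] = √[8536 × 23419] = 14138.7618
r = -908 / 14138.7618 ≈ -0.064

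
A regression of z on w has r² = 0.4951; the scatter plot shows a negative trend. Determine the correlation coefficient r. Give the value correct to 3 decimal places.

-0.704

|r| = √0.4951 = 0.704
The association is negative, so r = −0.704.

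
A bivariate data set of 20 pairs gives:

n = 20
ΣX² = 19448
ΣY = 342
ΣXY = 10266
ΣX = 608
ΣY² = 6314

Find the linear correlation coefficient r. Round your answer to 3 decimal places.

r = (nΣXY − ΣXΣY) / √[(nΣX² − (ΣX)²)(nΣY² − (ΣY)²)]
Numerator: 20×10266 − 608×342 = -2616
Denominator: √[(388960 − 369664)(126280 − 116964)] = √[19296 × 9316] = 13407.5179
r = -2616 / 13407.5179 ≈ -0.195

-0.195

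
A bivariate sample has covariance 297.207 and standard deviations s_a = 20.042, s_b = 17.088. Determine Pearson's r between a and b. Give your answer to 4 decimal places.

r = Cov(a,b) / (s_a · s_b) = 297.207 / (20.042 × 17.088)
  = 297.207 / 342.4777 ≈ 0.8678

0.8678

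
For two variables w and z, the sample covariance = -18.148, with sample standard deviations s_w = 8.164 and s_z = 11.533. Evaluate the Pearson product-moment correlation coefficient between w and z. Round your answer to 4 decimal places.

r = Cov(w,z) / (s_w · s_z) = -18.148 / (8.164 × 11.533)
  = -18.148 / 94.1554 ≈ -0.1927

-0.1927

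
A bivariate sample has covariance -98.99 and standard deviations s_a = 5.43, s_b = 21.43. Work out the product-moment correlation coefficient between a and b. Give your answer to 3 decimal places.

r = Cov(a,b) / (s_a · s_b) = -98.99 / (5.43 × 21.43)
  = -98.99 / 116.3649 ≈ -0.851

-0.851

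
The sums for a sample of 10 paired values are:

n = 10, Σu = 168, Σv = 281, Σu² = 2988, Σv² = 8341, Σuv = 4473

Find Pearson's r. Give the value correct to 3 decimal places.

-0.913

r = (nΣuv − ΣuΣv) / √[(nΣu² − (Σu)²)(nΣv² − (Σv)²)]
Numerator: 10×4473 − 168×281 = -2478
Denominator: √[(29880 − 28224)(83410 − 78961)] = √[1656 × 4449] = 2714.3220
r = -2478 / 2714.3220 ≈ -0.913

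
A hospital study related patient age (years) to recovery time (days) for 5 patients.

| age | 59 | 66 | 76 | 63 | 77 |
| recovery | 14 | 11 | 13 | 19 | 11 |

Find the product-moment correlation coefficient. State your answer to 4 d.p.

-0.5109

n = 5, Σx = 341, Σy = 68, Σx² = 23511, Σy² = 968, Σxy = 4584
nΣxy − ΣxΣy = 22920 − 23188 = -268
nΣx² − (Σx)² = 117555 − 116281 = 1274; nΣy² − (Σy)² = 4840 − 4624 = 216
r = -268 / √(1274 × 216) = -268 / 524.5798 ≈ -0.5109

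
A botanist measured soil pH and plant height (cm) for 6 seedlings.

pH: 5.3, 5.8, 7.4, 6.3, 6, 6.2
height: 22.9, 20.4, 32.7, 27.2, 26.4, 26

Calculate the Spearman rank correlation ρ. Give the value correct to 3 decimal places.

0.886

Rank pH: 1, 2, 6, 5, 3, 4
Rank height: 2, 1, 6, 5, 4, 3
d = rank(pH) − rank(height): -1, 1, 0, 0, -1, 1; Σd² = 4
ρ = 1 − 6Σd² / [n(n²−1)] = 1 − 6×4 / (6×35) = 1 − 24/210 ≈ 0.886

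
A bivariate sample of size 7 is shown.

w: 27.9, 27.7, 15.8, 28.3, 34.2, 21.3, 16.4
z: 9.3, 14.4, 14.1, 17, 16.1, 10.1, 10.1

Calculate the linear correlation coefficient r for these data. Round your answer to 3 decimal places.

n = 7, Σw = 171.6, Σz = 91.1, Σw² = 4488.52, Σz² = 1244.89, Σwz = 2293.62
nΣwz − ΣwΣz = 16055.34 − 15632.76 = 422.58
nΣw² − (Σw)² = 31419.64 − 29446.56 = 1973.08; nΣz² − (Σz)² = 8714.23 − 8299.21 = 415.02
r = 422.58 / √(1973.08 × 415.02) = 422.58 / 904.9131 ≈ 0.467

0.467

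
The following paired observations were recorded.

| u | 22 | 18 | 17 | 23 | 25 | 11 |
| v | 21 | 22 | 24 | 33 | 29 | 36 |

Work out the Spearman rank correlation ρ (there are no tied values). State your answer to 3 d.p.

Rank u: 4, 3, 2, 5, 6, 1
Rank v: 1, 2, 3, 5, 4, 6
d = rank(u) − rank(v): 3, 1, -1, 0, 2, -5; Σd² = 40
ρ = 1 − 6Σd² / [n(n²−1)] = 1 − 6×40 / (6×35) = 1 − 240/210 ≈ -0.143

-0.143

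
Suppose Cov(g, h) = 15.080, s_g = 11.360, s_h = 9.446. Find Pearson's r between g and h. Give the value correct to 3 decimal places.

0.141

r = Cov(g,h) / (s_g · s_h) = 15.080 / (11.360 × 9.446)
  = 15.080 / 107.3066 ≈ 0.141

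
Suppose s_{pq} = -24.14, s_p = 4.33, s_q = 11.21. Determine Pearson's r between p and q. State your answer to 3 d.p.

r = Cov(p,q) / (s_p · s_q) = -24.14 / (4.33 × 11.21)
  = -24.14 / 48.5393 ≈ -0.497

-0.497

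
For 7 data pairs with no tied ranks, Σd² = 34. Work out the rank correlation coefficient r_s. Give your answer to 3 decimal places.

0.393

ρ = 1 − 6Σd² / [n(n²−1)] = 1 − 6×34 / (7×48)
  = 1 − 204/336 = 1 − 0.6071 ≈ 0.393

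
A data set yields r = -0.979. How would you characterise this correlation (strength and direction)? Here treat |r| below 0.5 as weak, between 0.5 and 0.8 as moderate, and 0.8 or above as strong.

strong negative

r = -0.979 < 0 so the relationship is negative.
|r| = 0.979, which falls in the strong range.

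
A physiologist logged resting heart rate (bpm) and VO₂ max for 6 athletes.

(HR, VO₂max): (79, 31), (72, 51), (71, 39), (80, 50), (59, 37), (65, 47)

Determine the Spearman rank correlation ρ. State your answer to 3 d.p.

0.257

Rank HR: 5, 4, 3, 6, 1, 2
Rank VO₂max: 1, 6, 3, 5, 2, 4
d = rank(HR) − rank(VO₂max): 4, -2, 0, 1, -1, -2; Σd² = 26
ρ = 1 − 6Σd² / [n(n²−1)] = 1 − 6×26 / (6×35) = 1 − 156/210 ≈ 0.257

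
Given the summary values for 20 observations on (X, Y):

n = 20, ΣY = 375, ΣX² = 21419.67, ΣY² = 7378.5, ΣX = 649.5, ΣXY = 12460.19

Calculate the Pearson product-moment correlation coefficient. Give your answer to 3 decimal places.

r = (nΣXY − ΣXΣY) / √[(nΣX² − (ΣX)²)(nΣY² − (ΣY)²)]
Numerator: 20×12460.19 − 649.5×375 = 5641.3
Denominator: √[(428393.4 − 421850.25)(147570 − 140625)] = √[6543.15 × 6945] = 6741.0813
r = 5641.3 / 6741.0813 ≈ 0.837

0.837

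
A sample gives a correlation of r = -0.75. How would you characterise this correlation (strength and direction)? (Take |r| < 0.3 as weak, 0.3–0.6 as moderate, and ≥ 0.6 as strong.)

r = -0.75 < 0 so the relationship is negative.
|r| = 0.75, which falls in the strong range.

strong negative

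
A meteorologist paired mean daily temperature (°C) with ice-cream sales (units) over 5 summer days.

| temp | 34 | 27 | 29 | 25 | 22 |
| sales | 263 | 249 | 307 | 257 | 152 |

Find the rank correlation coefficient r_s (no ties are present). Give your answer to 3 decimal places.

0.800

Rank temp: 5, 3, 4, 2, 1
Rank sales: 4, 2, 5, 3, 1
d = rank(temp) − rank(sales): 1, 1, -1, -1, 0; Σd² = 4
ρ = 1 − 6Σd² / [n(n²−1)] = 1 − 6×4 / (5×24) = 1 − 24/120 ≈ 0.800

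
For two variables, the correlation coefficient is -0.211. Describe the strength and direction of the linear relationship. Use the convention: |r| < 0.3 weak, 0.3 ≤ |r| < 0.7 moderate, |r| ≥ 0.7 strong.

weak negative

r = -0.211 < 0 so the relationship is negative.
|r| = 0.211, which falls in the weak range.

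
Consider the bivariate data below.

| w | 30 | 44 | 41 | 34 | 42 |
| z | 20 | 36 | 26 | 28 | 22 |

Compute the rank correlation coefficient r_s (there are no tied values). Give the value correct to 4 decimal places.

0.6000

Rank w: 1, 5, 3, 2, 4
Rank z: 1, 5, 3, 4, 2
d = rank(w) − rank(z): 0, 0, 0, -2, 2; Σd² = 8
ρ = 1 − 6Σd² / [n(n²−1)] = 1 − 6×8 / (5×24) = 1 − 48/120 ≈ 0.6000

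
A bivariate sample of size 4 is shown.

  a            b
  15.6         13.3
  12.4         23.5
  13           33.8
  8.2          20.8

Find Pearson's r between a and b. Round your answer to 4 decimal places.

-0.1972

n = 4, Σa = 49.2, Σb = 91.4, Σa² = 633.36, Σb² = 2304.22, Σab = 1108.84
nΣab − ΣaΣb = 4435.36 − 4496.88 = -61.52
nΣa² − (Σa)² = 2533.44 − 2420.64 = 112.8; nΣb² − (Σb)² = 9216.88 − 8353.96 = 862.92
r = -61.52 / √(112.8 × 862.92) = -61.52 / 311.9894 ≈ -0.1972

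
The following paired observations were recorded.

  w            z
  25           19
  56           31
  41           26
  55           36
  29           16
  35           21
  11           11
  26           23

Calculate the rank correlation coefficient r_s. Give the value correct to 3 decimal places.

0.857

Rank w: 2, 8, 6, 7, 4, 5, 1, 3
Rank z: 3, 7, 6, 8, 2, 4, 1, 5
d = rank(w) − rank(z): -1, 1, 0, -1, 2, 1, 0, -2; Σd² = 12
ρ = 1 − 6Σd² / [n(n²−1)] = 1 − 6×12 / (8×63) = 1 − 72/504 ≈ 0.857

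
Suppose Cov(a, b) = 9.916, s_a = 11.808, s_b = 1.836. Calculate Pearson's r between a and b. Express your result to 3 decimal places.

0.457

r = Cov(a,b) / (s_a · s_b) = 9.916 / (11.808 × 1.836)
  = 9.916 / 21.6795 ≈ 0.457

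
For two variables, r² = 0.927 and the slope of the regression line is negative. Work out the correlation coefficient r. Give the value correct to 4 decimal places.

-0.9628

|r| = √0.927 = 0.9628
The association is negative, so r = −0.9628.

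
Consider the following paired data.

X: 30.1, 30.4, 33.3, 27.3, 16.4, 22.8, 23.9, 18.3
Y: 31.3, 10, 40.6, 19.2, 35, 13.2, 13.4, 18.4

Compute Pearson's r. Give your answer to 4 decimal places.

0.1456

n = 8, ΣX = 202.5, ΣY = 181.1, ΣX² = 5379.25, ΣY² = 5014.05, ΣXY = 4654.21
nΣXY − ΣXΣY = 37233.68 − 36672.75 = 560.93
nΣX² − (ΣX)² = 43034 − 41006.25 = 2027.75; nΣY² − (ΣY)² = 40112.4 − 32797.21 = 7315.19
r = 560.93 / √(2027.75 × 7315.19) = 560.93 / 3851.4123 ≈ 0.1456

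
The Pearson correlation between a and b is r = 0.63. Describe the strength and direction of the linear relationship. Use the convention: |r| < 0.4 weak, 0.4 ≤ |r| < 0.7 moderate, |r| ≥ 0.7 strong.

r = 0.63 > 0 so the relationship is positive.
|r| = 0.63, which falls in the moderate range.

moderate positive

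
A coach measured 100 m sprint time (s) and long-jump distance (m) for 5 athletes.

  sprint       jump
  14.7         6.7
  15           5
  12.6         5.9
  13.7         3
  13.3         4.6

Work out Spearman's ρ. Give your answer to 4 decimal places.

0.1000

Rank sprint: 4, 5, 1, 3, 2
Rank jump: 5, 3, 4, 1, 2
d = rank(sprint) − rank(jump): -1, 2, -3, 2, 0; Σd² = 18
ρ = 1 − 6Σd² / [n(n²−1)] = 1 − 6×18 / (5×24) = 1 − 108/120 ≈ 0.1000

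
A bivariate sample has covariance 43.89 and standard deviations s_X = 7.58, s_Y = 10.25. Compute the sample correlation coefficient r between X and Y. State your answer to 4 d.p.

0.5649

r = Cov(X,Y) / (s_X · s_Y) = 43.89 / (7.58 × 10.25)
  = 43.89 / 77.6950 ≈ 0.5649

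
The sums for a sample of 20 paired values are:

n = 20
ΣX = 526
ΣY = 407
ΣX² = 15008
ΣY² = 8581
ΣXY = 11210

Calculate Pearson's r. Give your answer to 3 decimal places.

0.854

r = (nΣXY − ΣXΣY) / √[(nΣX² − (ΣX)²)(nΣY² − (ΣY)²)]
Numerator: 20×11210 − 526×407 = 10118
Denominator: √[(300160 − 276676)(171620 − 165649)] = √[23484 × 5971] = 11841.5778
r = 10118 / 11841.5778 ≈ 0.854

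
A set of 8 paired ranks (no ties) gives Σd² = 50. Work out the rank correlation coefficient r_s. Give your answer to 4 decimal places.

ρ = 1 − 6Σd² / [n(n²−1)] = 1 − 6×50 / (8×63)
  = 1 − 300/504 = 1 − 0.59524 ≈ 0.4048

0.4048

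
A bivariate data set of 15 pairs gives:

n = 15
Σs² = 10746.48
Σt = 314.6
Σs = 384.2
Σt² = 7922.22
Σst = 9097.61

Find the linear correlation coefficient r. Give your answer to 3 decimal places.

0.949

r = (nΣst − ΣsΣt) / √[(nΣs² − (Σs)²)(nΣt² − (Σt)²)]
Numerator: 15×9097.61 − 384.2×314.6 = 15594.83
Denominator: √[(161197.2 − 147609.64)(118833.3 − 98973.16)] = √[13587.56 × 19860.14] = 16427.1374
r = 15594.83 / 16427.1374 ≈ 0.949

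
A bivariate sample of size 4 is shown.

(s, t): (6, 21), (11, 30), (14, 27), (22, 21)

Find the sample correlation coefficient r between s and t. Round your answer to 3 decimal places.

-0.174

n = 4, Σs = 53, Σt = 99, Σs² = 837, Σt² = 2511, Σst = 1296
nΣst − ΣsΣt = 5184 − 5247 = -63
nΣs² − (Σs)² = 3348 − 2809 = 539; nΣt² − (Σt)² = 10044 − 9801 = 243
r = -63 / √(539 × 243) = -63 / 361.9074 ≈ -0.174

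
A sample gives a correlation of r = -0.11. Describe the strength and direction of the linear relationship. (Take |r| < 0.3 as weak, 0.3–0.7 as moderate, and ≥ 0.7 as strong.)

r = -0.11 < 0 so the relationship is negative.
|r| = 0.11, which falls in the weak range.

weak negative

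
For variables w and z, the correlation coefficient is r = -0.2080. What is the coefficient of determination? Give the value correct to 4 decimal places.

0.0433

r² = (-0.2080)² = 0.0433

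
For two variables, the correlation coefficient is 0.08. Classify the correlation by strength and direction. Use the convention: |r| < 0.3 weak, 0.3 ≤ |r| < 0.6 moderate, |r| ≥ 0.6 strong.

weak positive

r = 0.08 > 0 so the relationship is positive.
|r| = 0.08, which falls in the weak range.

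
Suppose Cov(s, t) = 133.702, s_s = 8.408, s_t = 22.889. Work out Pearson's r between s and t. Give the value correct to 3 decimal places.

r = Cov(s,t) / (s_s · s_t) = 133.702 / (8.408 × 22.889)
  = 133.702 / 192.4507 ≈ 0.695

0.695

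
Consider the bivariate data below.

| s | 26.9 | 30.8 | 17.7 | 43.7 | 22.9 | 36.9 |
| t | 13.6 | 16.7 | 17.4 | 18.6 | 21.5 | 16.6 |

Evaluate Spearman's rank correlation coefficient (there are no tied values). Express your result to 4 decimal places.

Rank s: 3, 4, 1, 6, 2, 5
Rank t: 1, 3, 4, 5, 6, 2
d = rank(s) − rank(t): 2, 1, -3, 1, -4, 3; Σd² = 40
ρ = 1 − 6Σd² / [n(n²−1)] = 1 − 6×40 / (6×35) = 1 − 240/210 ≈ -0.1429

-0.1429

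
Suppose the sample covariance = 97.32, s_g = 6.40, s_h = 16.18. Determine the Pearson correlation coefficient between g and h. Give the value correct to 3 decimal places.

0.940

r = Cov(g,h) / (s_g · s_h) = 97.32 / (6.40 × 16.18)
  = 97.32 / 103.5520 ≈ 0.940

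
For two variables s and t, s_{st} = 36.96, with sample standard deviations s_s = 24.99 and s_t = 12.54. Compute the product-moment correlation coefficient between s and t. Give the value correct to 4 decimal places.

0.1179

r = Cov(s,t) / (s_s · s_t) = 36.96 / (24.99 × 12.54)
  = 36.96 / 313.3746 ≈ 0.1179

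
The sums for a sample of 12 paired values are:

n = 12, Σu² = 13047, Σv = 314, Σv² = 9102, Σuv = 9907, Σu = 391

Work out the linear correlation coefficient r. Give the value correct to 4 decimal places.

r = (nΣuv − ΣuΣv) / √[(nΣu² − (Σu)²)(nΣv² − (Σv)²)]
Numerator: 12×9907 − 391×314 = -3890
Denominator: √[(156564 − 152881)(109224 − 98596)] = √[3683 × 10628] = 6256.4306
r = -3890 / 6256.4306 ≈ -0.6218

-0.6218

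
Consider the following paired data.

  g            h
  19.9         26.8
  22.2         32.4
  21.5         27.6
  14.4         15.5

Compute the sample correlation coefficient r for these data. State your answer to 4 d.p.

n = 4, Σg = 78, Σh = 102.3, Σg² = 1558.46, Σh² = 2770.01, Σgh = 2069.2
nΣgh − ΣgΣh = 8276.8 − 7979.4 = 297.4
nΣg² − (Σg)² = 6233.84 − 6084 = 149.84; nΣh² − (Σh)² = 11080.04 − 10465.29 = 614.75
r = 297.4 / √(149.84 × 614.75) = 297.4 / 303.5031 ≈ 0.9799

0.9799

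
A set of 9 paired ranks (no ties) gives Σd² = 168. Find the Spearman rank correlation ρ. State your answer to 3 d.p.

ρ = 1 − 6Σd² / [n(n²−1)] = 1 − 6×168 / (9×80)
  = 1 − 1008/720 = 1 − 1.4000 ≈ -0.400

-0.400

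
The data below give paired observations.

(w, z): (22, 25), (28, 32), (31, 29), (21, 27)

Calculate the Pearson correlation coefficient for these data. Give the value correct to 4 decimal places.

n = 4, Σw = 102, Σz = 113, Σw² = 2670, Σz² = 3219, Σwz = 2912
nΣwz − ΣwΣz = 11648 − 11526 = 122
nΣw² − (Σw)² = 10680 − 10404 = 276; nΣz² − (Σz)² = 12876 − 12769 = 107
r = 122 / √(276 × 107) = 122 / 171.8488 ≈ 0.7099

0.7099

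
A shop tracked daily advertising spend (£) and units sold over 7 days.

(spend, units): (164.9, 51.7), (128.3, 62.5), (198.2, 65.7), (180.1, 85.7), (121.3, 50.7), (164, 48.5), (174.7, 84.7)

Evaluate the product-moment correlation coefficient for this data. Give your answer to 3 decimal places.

0.477

n = 7, Σx = 1131.5, Σy = 449.5, Σx² = 187501.93, Σy² = 30336.95, Σxy = 73901.39
nΣxy − ΣxΣy = 517309.73 − 508609.25 = 8700.48
nΣx² − (Σx)² = 1312513.51 − 1280292.25 = 32221.26; nΣy² − (Σy)² = 212358.65 − 202050.25 = 10308.4
r = 8700.48 / √(32221.26 × 10308.4) = 8700.48 / 18224.9729 ≈ 0.477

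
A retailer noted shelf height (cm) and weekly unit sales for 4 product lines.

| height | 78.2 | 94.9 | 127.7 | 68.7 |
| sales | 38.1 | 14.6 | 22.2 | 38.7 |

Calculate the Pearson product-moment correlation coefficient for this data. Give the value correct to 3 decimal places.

n = 4, Σx = 369.5, Σy = 113.6, Σx² = 36148.23, Σy² = 3655.3, Σxy = 9858.59
nΣxy − ΣxΣy = 39434.36 − 41975.2 = -2540.84
nΣx² − (Σx)² = 144592.92 − 136530.25 = 8062.67; nΣy² − (Σy)² = 14621.2 − 12904.96 = 1716.24
r = -2540.84 / √(8062.67 × 1716.24) = -2540.84 / 3719.8759 ≈ -0.683

-0.683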